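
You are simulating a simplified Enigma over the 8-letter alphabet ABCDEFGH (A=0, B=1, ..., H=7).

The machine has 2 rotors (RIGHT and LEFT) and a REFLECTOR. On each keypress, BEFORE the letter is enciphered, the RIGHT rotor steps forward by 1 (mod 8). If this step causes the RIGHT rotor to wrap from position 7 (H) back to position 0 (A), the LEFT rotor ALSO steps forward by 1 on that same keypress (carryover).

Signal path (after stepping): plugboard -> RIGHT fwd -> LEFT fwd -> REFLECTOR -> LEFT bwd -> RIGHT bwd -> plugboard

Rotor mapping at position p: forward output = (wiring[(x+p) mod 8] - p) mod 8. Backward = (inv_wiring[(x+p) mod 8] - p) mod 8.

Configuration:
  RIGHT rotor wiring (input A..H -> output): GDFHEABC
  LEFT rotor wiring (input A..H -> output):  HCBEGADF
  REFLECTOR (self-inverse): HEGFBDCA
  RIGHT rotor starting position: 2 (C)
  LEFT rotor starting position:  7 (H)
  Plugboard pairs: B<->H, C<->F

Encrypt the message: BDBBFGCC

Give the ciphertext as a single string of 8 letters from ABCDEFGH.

Answer: ACEHBEBH

Derivation:
Char 1 ('B'): step: R->3, L=7; B->plug->H->R->C->L->D->refl->F->L'->E->R'->A->plug->A
Char 2 ('D'): step: R->4, L=7; D->plug->D->R->G->L->B->refl->E->L'->H->R'->F->plug->C
Char 3 ('B'): step: R->5, L=7; B->plug->H->R->H->L->E->refl->B->L'->G->R'->E->plug->E
Char 4 ('B'): step: R->6, L=7; B->plug->H->R->C->L->D->refl->F->L'->E->R'->B->plug->H
Char 5 ('F'): step: R->7, L=7; F->plug->C->R->E->L->F->refl->D->L'->C->R'->H->plug->B
Char 6 ('G'): step: R->0, L->0 (L advanced); G->plug->G->R->B->L->C->refl->G->L'->E->R'->E->plug->E
Char 7 ('C'): step: R->1, L=0; C->plug->F->R->A->L->H->refl->A->L'->F->R'->H->plug->B
Char 8 ('C'): step: R->2, L=0; C->plug->F->R->A->L->H->refl->A->L'->F->R'->B->plug->H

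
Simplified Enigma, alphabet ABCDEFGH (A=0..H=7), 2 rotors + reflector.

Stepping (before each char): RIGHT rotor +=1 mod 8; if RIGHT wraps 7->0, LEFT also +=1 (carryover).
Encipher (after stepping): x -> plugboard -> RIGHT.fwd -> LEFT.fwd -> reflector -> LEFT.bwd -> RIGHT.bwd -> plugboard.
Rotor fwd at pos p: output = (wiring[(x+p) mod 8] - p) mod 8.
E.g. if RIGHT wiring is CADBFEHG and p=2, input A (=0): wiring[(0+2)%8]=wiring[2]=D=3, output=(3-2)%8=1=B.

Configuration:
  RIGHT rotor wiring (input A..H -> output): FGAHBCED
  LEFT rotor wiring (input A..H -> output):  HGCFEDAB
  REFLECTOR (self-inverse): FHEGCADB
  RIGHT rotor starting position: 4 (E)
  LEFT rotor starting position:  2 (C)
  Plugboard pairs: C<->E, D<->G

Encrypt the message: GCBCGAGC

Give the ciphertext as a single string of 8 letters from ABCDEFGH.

Answer: EECGAHEG

Derivation:
Char 1 ('G'): step: R->5, L=2; G->plug->D->R->A->L->A->refl->F->L'->G->R'->C->plug->E
Char 2 ('C'): step: R->6, L=2; C->plug->E->R->C->L->C->refl->E->L'->H->R'->C->plug->E
Char 3 ('B'): step: R->7, L=2; B->plug->B->R->G->L->F->refl->A->L'->A->R'->E->plug->C
Char 4 ('C'): step: R->0, L->3 (L advanced); C->plug->E->R->B->L->B->refl->H->L'->H->R'->D->plug->G
Char 5 ('G'): step: R->1, L=3; G->plug->D->R->A->L->C->refl->E->L'->F->R'->A->plug->A
Char 6 ('A'): step: R->2, L=3; A->plug->A->R->G->L->D->refl->G->L'->E->R'->H->plug->H
Char 7 ('G'): step: R->3, L=3; G->plug->D->R->B->L->B->refl->H->L'->H->R'->C->plug->E
Char 8 ('C'): step: R->4, L=3; C->plug->E->R->B->L->B->refl->H->L'->H->R'->D->plug->G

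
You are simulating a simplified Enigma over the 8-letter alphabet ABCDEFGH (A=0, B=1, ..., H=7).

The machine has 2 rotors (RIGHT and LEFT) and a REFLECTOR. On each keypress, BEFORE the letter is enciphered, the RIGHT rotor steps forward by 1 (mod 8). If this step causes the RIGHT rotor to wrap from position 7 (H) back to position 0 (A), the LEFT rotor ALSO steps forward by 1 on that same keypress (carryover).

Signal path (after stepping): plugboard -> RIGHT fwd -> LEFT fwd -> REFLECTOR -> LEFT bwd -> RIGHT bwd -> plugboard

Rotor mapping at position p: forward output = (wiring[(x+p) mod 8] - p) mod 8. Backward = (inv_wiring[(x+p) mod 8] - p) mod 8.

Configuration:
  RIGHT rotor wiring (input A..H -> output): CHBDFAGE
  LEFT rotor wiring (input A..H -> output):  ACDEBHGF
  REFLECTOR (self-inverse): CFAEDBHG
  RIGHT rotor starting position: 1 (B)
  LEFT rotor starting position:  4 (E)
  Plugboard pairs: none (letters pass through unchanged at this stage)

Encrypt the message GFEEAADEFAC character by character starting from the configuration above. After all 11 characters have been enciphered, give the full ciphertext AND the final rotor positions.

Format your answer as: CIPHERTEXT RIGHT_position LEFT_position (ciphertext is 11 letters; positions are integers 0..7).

Answer: CBGCEFBGGBD 4 5

Derivation:
Char 1 ('G'): step: R->2, L=4; G->plug->G->R->A->L->F->refl->B->L'->D->R'->C->plug->C
Char 2 ('F'): step: R->3, L=4; F->plug->F->R->H->L->A->refl->C->L'->C->R'->B->plug->B
Char 3 ('E'): step: R->4, L=4; E->plug->E->R->G->L->H->refl->G->L'->F->R'->G->plug->G
Char 4 ('E'): step: R->5, L=4; E->plug->E->R->C->L->C->refl->A->L'->H->R'->C->plug->C
Char 5 ('A'): step: R->6, L=4; A->plug->A->R->A->L->F->refl->B->L'->D->R'->E->plug->E
Char 6 ('A'): step: R->7, L=4; A->plug->A->R->F->L->G->refl->H->L'->G->R'->F->plug->F
Char 7 ('D'): step: R->0, L->5 (L advanced); D->plug->D->R->D->L->D->refl->E->L'->H->R'->B->plug->B
Char 8 ('E'): step: R->1, L=5; E->plug->E->R->H->L->E->refl->D->L'->D->R'->G->plug->G
Char 9 ('F'): step: R->2, L=5; F->plug->F->R->C->L->A->refl->C->L'->A->R'->G->plug->G
Char 10 ('A'): step: R->3, L=5; A->plug->A->R->A->L->C->refl->A->L'->C->R'->B->plug->B
Char 11 ('C'): step: R->4, L=5; C->plug->C->R->C->L->A->refl->C->L'->A->R'->D->plug->D
Final: ciphertext=CBGCEFBGGBD, RIGHT=4, LEFT=5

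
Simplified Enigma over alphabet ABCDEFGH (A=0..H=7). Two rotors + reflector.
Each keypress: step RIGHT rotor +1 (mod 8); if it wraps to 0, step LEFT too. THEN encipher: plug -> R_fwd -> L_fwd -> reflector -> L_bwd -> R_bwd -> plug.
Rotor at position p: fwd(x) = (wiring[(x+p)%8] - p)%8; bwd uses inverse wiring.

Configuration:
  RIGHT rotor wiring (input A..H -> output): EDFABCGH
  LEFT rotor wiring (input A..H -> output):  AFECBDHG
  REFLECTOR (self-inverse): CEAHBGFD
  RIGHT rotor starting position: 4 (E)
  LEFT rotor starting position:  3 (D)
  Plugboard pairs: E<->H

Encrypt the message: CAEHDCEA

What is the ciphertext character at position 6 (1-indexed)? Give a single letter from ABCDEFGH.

Char 1 ('C'): step: R->5, L=3; C->plug->C->R->C->L->A->refl->C->L'->G->R'->E->plug->H
Char 2 ('A'): step: R->6, L=3; A->plug->A->R->A->L->H->refl->D->L'->E->R'->H->plug->E
Char 3 ('E'): step: R->7, L=3; E->plug->H->R->H->L->B->refl->E->L'->D->R'->G->plug->G
Char 4 ('H'): step: R->0, L->4 (L advanced); H->plug->E->R->B->L->H->refl->D->L'->C->R'->F->plug->F
Char 5 ('D'): step: R->1, L=4; D->plug->D->R->A->L->F->refl->G->L'->H->R'->C->plug->C
Char 6 ('C'): step: R->2, L=4; C->plug->C->R->H->L->G->refl->F->L'->A->R'->D->plug->D

D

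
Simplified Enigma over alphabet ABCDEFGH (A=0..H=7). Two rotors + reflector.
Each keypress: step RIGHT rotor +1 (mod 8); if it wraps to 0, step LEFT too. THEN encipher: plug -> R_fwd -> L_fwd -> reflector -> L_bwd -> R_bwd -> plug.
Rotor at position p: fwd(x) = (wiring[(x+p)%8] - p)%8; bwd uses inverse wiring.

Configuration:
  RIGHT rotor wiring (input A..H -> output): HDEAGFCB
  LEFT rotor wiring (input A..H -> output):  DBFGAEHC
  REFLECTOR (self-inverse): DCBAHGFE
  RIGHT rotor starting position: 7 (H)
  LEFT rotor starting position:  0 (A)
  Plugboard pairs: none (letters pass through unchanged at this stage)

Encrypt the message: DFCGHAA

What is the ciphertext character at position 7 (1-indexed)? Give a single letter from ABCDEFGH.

Char 1 ('D'): step: R->0, L->1 (L advanced); D->plug->D->R->A->L->A->refl->D->L'->E->R'->C->plug->C
Char 2 ('F'): step: R->1, L=1; F->plug->F->R->B->L->E->refl->H->L'->D->R'->B->plug->B
Char 3 ('C'): step: R->2, L=1; C->plug->C->R->E->L->D->refl->A->L'->A->R'->E->plug->E
Char 4 ('G'): step: R->3, L=1; G->plug->G->R->A->L->A->refl->D->L'->E->R'->F->plug->F
Char 5 ('H'): step: R->4, L=1; H->plug->H->R->E->L->D->refl->A->L'->A->R'->G->plug->G
Char 6 ('A'): step: R->5, L=1; A->plug->A->R->A->L->A->refl->D->L'->E->R'->C->plug->C
Char 7 ('A'): step: R->6, L=1; A->plug->A->R->E->L->D->refl->A->L'->A->R'->G->plug->G

G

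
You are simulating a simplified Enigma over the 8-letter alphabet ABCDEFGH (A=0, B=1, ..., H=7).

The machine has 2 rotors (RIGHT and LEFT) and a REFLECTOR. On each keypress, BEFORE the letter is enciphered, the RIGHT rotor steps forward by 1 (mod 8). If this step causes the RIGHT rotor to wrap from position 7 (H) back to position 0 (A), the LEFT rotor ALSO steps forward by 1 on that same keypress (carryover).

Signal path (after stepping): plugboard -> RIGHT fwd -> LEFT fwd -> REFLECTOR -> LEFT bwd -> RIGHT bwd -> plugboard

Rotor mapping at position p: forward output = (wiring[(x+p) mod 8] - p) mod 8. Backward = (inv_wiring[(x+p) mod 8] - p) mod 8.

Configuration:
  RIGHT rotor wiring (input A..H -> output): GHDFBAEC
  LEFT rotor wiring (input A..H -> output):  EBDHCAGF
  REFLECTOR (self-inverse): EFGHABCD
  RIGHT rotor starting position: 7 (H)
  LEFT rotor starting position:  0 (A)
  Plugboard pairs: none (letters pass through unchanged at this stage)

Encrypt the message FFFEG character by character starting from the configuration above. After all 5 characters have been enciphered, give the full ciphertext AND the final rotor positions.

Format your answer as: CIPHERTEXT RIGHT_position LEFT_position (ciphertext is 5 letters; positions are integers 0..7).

Answer: AHDGB 4 1

Derivation:
Char 1 ('F'): step: R->0, L->1 (L advanced); F->plug->F->R->A->L->A->refl->E->L'->G->R'->A->plug->A
Char 2 ('F'): step: R->1, L=1; F->plug->F->R->D->L->B->refl->F->L'->F->R'->H->plug->H
Char 3 ('F'): step: R->2, L=1; F->plug->F->R->A->L->A->refl->E->L'->G->R'->D->plug->D
Char 4 ('E'): step: R->3, L=1; E->plug->E->R->H->L->D->refl->H->L'->E->R'->G->plug->G
Char 5 ('G'): step: R->4, L=1; G->plug->G->R->H->L->D->refl->H->L'->E->R'->B->plug->B
Final: ciphertext=AHDGB, RIGHT=4, LEFT=1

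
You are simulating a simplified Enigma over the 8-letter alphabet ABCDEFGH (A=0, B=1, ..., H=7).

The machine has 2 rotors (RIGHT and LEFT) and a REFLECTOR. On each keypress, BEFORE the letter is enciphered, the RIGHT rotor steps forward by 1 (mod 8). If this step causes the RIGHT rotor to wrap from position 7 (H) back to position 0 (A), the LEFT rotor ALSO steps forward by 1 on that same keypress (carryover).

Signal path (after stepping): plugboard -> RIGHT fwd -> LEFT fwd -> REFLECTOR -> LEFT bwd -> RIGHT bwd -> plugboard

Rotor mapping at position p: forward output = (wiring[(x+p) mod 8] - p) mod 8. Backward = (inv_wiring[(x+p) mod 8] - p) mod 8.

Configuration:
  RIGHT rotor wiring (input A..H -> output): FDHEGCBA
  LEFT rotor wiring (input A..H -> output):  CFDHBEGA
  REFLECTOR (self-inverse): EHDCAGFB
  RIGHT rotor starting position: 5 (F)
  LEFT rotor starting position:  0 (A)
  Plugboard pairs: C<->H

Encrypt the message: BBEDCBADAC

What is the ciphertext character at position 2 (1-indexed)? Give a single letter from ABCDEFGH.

Char 1 ('B'): step: R->6, L=0; B->plug->B->R->C->L->D->refl->C->L'->A->R'->G->plug->G
Char 2 ('B'): step: R->7, L=0; B->plug->B->R->G->L->G->refl->F->L'->B->R'->A->plug->A

A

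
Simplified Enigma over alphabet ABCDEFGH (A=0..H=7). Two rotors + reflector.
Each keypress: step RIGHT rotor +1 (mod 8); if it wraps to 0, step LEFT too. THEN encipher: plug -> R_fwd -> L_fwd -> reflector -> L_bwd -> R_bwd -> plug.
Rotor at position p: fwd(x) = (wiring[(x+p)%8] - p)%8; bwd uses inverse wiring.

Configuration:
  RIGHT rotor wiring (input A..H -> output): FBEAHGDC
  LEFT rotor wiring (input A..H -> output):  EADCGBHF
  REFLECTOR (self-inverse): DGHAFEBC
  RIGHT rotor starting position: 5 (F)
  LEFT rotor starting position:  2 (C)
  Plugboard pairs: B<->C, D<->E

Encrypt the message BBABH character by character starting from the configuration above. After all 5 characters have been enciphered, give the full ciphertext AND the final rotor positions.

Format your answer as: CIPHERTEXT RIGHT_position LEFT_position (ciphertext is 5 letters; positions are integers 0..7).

Answer: HHHGD 2 3

Derivation:
Char 1 ('B'): step: R->6, L=2; B->plug->C->R->H->L->G->refl->B->L'->A->R'->H->plug->H
Char 2 ('B'): step: R->7, L=2; B->plug->C->R->C->L->E->refl->F->L'->E->R'->H->plug->H
Char 3 ('A'): step: R->0, L->3 (L advanced); A->plug->A->R->F->L->B->refl->G->L'->C->R'->H->plug->H
Char 4 ('B'): step: R->1, L=3; B->plug->C->R->H->L->A->refl->D->L'->B->R'->G->plug->G
Char 5 ('H'): step: R->2, L=3; H->plug->H->R->H->L->A->refl->D->L'->B->R'->E->plug->D
Final: ciphertext=HHHGD, RIGHT=2, LEFT=3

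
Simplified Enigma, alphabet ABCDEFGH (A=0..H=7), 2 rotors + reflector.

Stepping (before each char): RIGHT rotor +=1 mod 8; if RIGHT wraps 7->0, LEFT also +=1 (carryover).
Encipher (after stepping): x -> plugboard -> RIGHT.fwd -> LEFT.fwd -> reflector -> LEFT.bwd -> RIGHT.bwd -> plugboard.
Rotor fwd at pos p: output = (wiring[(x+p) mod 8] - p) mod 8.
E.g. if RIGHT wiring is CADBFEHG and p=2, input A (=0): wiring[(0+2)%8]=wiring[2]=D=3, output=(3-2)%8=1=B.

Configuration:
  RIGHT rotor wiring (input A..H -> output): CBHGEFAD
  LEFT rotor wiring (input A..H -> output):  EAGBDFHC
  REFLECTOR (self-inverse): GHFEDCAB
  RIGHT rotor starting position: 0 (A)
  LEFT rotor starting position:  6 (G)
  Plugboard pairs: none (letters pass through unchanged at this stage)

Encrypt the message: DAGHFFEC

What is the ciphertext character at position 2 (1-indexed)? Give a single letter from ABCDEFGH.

Char 1 ('D'): step: R->1, L=6; D->plug->D->R->D->L->C->refl->F->L'->G->R'->B->plug->B
Char 2 ('A'): step: R->2, L=6; A->plug->A->R->F->L->D->refl->E->L'->B->R'->F->plug->F

F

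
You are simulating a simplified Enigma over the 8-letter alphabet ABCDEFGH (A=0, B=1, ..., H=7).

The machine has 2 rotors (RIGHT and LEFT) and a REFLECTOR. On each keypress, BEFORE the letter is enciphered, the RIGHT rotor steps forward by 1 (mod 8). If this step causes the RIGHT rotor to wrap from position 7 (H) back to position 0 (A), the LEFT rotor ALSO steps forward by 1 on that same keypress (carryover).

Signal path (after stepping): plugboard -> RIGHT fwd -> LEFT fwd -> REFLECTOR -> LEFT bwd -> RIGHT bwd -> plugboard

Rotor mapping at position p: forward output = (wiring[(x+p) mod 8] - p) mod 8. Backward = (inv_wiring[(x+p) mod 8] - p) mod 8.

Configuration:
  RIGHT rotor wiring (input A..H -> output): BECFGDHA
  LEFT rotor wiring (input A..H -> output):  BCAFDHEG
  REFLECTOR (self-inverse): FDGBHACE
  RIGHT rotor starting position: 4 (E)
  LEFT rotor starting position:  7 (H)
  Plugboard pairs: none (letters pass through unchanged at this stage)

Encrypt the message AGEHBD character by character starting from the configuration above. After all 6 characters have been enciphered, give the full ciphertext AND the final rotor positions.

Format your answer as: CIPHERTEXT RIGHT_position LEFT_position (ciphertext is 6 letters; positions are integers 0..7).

Answer: EHFBGG 2 0

Derivation:
Char 1 ('A'): step: R->5, L=7; A->plug->A->R->G->L->A->refl->F->L'->H->R'->E->plug->E
Char 2 ('G'): step: R->6, L=7; G->plug->G->R->A->L->H->refl->E->L'->F->R'->H->plug->H
Char 3 ('E'): step: R->7, L=7; E->plug->E->R->G->L->A->refl->F->L'->H->R'->F->plug->F
Char 4 ('H'): step: R->0, L->0 (L advanced); H->plug->H->R->A->L->B->refl->D->L'->E->R'->B->plug->B
Char 5 ('B'): step: R->1, L=0; B->plug->B->R->B->L->C->refl->G->L'->H->R'->G->plug->G
Char 6 ('D'): step: R->2, L=0; D->plug->D->R->B->L->C->refl->G->L'->H->R'->G->plug->G
Final: ciphertext=EHFBGG, RIGHT=2, LEFT=0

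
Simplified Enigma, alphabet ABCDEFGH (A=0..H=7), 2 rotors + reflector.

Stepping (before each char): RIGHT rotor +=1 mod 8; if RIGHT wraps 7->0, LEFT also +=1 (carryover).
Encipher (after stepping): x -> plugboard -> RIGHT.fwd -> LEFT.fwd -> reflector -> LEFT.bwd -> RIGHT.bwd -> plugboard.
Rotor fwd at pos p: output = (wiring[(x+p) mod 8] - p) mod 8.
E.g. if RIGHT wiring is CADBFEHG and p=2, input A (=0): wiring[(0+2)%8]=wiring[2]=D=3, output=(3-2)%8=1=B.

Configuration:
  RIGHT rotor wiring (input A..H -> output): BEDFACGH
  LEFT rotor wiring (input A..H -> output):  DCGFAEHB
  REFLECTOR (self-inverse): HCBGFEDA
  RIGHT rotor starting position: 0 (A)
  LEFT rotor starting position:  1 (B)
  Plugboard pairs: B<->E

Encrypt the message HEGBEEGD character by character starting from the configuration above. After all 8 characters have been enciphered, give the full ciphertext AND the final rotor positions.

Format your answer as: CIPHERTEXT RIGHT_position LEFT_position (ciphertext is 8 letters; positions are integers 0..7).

Char 1 ('H'): step: R->1, L=1; H->plug->H->R->A->L->B->refl->C->L'->H->R'->D->plug->D
Char 2 ('E'): step: R->2, L=1; E->plug->B->R->D->L->H->refl->A->L'->G->R'->C->plug->C
Char 3 ('G'): step: R->3, L=1; G->plug->G->R->B->L->F->refl->E->L'->C->R'->A->plug->A
Char 4 ('B'): step: R->4, L=1; B->plug->E->R->F->L->G->refl->D->L'->E->R'->A->plug->A
Char 5 ('E'): step: R->5, L=1; E->plug->B->R->B->L->F->refl->E->L'->C->R'->C->plug->C
Char 6 ('E'): step: R->6, L=1; E->plug->B->R->B->L->F->refl->E->L'->C->R'->G->plug->G
Char 7 ('G'): step: R->7, L=1; G->plug->G->R->D->L->H->refl->A->L'->G->R'->E->plug->B
Char 8 ('D'): step: R->0, L->2 (L advanced); D->plug->D->R->F->L->H->refl->A->L'->H->R'->H->plug->H
Final: ciphertext=DCAACGBH, RIGHT=0, LEFT=2

Answer: DCAACGBH 0 2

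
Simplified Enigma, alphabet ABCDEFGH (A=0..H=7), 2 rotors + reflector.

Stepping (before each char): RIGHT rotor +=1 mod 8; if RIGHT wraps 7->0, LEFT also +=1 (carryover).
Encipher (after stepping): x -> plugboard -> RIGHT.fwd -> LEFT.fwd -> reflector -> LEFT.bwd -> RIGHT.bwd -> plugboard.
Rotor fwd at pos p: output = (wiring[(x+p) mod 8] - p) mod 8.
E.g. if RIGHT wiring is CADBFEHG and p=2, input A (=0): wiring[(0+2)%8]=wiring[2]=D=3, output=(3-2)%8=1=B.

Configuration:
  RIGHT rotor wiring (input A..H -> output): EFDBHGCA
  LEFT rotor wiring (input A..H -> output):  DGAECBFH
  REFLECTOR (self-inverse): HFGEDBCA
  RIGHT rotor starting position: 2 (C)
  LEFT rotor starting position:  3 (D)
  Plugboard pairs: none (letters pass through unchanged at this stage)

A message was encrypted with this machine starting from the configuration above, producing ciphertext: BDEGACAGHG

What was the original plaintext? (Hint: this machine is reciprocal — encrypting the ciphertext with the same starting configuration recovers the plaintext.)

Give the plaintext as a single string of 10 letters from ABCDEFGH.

Answer: ACDEBFGAED

Derivation:
Char 1 ('B'): step: R->3, L=3; B->plug->B->R->E->L->E->refl->D->L'->G->R'->A->plug->A
Char 2 ('D'): step: R->4, L=3; D->plug->D->R->E->L->E->refl->D->L'->G->R'->C->plug->C
Char 3 ('E'): step: R->5, L=3; E->plug->E->R->A->L->B->refl->F->L'->H->R'->D->plug->D
Char 4 ('G'): step: R->6, L=3; G->plug->G->R->B->L->H->refl->A->L'->F->R'->E->plug->E
Char 5 ('A'): step: R->7, L=3; A->plug->A->R->B->L->H->refl->A->L'->F->R'->B->plug->B
Char 6 ('C'): step: R->0, L->4 (L advanced); C->plug->C->R->D->L->D->refl->E->L'->G->R'->F->plug->F
Char 7 ('A'): step: R->1, L=4; A->plug->A->R->E->L->H->refl->A->L'->H->R'->G->plug->G
Char 8 ('G'): step: R->2, L=4; G->plug->G->R->C->L->B->refl->F->L'->B->R'->A->plug->A
Char 9 ('H'): step: R->3, L=4; H->plug->H->R->A->L->G->refl->C->L'->F->R'->E->plug->E
Char 10 ('G'): step: R->4, L=4; G->plug->G->R->H->L->A->refl->H->L'->E->R'->D->plug->D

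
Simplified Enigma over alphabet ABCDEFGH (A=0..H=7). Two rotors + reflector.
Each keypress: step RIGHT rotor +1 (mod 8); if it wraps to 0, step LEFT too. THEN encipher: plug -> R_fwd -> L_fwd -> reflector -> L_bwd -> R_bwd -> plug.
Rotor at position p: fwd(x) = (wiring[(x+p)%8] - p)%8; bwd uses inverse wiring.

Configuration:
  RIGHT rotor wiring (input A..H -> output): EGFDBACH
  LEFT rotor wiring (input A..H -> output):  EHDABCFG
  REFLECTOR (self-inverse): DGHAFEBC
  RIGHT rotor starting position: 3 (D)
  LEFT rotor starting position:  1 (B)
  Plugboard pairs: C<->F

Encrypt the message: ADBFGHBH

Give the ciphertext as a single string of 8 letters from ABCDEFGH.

Answer: FAHHBBEB

Derivation:
Char 1 ('A'): step: R->4, L=1; A->plug->A->R->F->L->E->refl->F->L'->G->R'->C->plug->F
Char 2 ('D'): step: R->5, L=1; D->plug->D->R->H->L->D->refl->A->L'->D->R'->A->plug->A
Char 3 ('B'): step: R->6, L=1; B->plug->B->R->B->L->C->refl->H->L'->C->R'->H->plug->H
Char 4 ('F'): step: R->7, L=1; F->plug->C->R->H->L->D->refl->A->L'->D->R'->H->plug->H
Char 5 ('G'): step: R->0, L->2 (L advanced); G->plug->G->R->C->L->H->refl->C->L'->G->R'->B->plug->B
Char 6 ('H'): step: R->1, L=2; H->plug->H->R->D->L->A->refl->D->L'->E->R'->B->plug->B
Char 7 ('B'): step: R->2, L=2; B->plug->B->R->B->L->G->refl->B->L'->A->R'->E->plug->E
Char 8 ('H'): step: R->3, L=2; H->plug->H->R->C->L->H->refl->C->L'->G->R'->B->plug->B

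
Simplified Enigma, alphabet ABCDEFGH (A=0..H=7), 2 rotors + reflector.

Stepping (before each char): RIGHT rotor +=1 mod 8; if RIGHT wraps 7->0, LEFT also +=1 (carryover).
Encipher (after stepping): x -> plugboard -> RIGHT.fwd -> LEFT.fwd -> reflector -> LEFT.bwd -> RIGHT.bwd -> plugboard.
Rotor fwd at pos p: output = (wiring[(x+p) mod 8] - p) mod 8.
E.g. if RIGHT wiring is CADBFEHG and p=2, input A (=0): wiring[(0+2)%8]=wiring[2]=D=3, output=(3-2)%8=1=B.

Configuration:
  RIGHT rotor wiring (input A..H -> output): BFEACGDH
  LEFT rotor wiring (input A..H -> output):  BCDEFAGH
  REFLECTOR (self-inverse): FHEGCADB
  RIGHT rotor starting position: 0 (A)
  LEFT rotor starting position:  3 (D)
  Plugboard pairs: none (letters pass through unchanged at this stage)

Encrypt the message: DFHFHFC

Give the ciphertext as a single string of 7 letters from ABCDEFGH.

Char 1 ('D'): step: R->1, L=3; D->plug->D->R->B->L->C->refl->E->L'->E->R'->A->plug->A
Char 2 ('F'): step: R->2, L=3; F->plug->F->R->F->L->G->refl->D->L'->D->R'->H->plug->H
Char 3 ('H'): step: R->3, L=3; H->plug->H->R->B->L->C->refl->E->L'->E->R'->E->plug->E
Char 4 ('F'): step: R->4, L=3; F->plug->F->R->B->L->C->refl->E->L'->E->R'->H->plug->H
Char 5 ('H'): step: R->5, L=3; H->plug->H->R->F->L->G->refl->D->L'->D->R'->G->plug->G
Char 6 ('F'): step: R->6, L=3; F->plug->F->R->C->L->F->refl->A->L'->H->R'->D->plug->D
Char 7 ('C'): step: R->7, L=3; C->plug->C->R->G->L->H->refl->B->L'->A->R'->A->plug->A

Answer: AHEHGDA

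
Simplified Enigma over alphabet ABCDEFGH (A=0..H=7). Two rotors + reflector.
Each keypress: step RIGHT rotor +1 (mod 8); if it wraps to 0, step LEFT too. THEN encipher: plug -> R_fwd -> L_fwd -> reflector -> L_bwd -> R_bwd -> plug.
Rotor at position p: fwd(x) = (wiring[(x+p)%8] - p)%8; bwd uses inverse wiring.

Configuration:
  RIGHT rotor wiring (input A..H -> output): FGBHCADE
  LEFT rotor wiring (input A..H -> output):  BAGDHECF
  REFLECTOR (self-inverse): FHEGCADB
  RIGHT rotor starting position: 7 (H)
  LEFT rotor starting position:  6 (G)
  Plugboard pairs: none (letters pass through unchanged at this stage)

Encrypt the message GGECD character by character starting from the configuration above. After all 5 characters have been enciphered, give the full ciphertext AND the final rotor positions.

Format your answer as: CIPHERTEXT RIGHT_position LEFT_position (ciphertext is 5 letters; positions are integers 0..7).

Char 1 ('G'): step: R->0, L->7 (L advanced); G->plug->G->R->D->L->H->refl->B->L'->C->R'->E->plug->E
Char 2 ('G'): step: R->1, L=7; G->plug->G->R->D->L->H->refl->B->L'->C->R'->F->plug->F
Char 3 ('E'): step: R->2, L=7; E->plug->E->R->B->L->C->refl->E->L'->E->R'->H->plug->H
Char 4 ('C'): step: R->3, L=7; C->plug->C->R->F->L->A->refl->F->L'->G->R'->H->plug->H
Char 5 ('D'): step: R->4, L=7; D->plug->D->R->A->L->G->refl->D->L'->H->R'->C->plug->C
Final: ciphertext=EFHHC, RIGHT=4, LEFT=7

Answer: EFHHC 4 7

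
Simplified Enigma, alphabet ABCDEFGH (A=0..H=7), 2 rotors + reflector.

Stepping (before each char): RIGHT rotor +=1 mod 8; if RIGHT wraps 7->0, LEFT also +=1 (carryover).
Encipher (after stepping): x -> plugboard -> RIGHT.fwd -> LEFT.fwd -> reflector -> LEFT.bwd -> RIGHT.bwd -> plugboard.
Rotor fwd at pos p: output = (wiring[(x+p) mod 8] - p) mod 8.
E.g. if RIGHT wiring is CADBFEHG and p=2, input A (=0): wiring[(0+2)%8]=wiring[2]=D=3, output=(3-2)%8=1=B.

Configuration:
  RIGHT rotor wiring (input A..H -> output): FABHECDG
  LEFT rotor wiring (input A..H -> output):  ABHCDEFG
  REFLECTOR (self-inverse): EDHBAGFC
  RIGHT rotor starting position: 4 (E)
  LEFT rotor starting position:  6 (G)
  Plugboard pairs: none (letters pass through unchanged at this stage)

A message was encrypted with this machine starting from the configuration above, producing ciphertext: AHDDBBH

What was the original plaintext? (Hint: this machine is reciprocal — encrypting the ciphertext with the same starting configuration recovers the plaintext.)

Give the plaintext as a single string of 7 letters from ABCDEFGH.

Answer: CEEHFGC

Derivation:
Char 1 ('A'): step: R->5, L=6; A->plug->A->R->F->L->E->refl->A->L'->B->R'->C->plug->C
Char 2 ('H'): step: R->6, L=6; H->plug->H->R->E->L->B->refl->D->L'->D->R'->E->plug->E
Char 3 ('D'): step: R->7, L=6; D->plug->D->R->C->L->C->refl->H->L'->A->R'->E->plug->E
Char 4 ('D'): step: R->0, L->7 (L advanced); D->plug->D->R->H->L->G->refl->F->L'->G->R'->H->plug->H
Char 5 ('B'): step: R->1, L=7; B->plug->B->R->A->L->H->refl->C->L'->C->R'->F->plug->F
Char 6 ('B'): step: R->2, L=7; B->plug->B->R->F->L->E->refl->A->L'->D->R'->G->plug->G
Char 7 ('H'): step: R->3, L=7; H->plug->H->R->G->L->F->refl->G->L'->H->R'->C->plug->C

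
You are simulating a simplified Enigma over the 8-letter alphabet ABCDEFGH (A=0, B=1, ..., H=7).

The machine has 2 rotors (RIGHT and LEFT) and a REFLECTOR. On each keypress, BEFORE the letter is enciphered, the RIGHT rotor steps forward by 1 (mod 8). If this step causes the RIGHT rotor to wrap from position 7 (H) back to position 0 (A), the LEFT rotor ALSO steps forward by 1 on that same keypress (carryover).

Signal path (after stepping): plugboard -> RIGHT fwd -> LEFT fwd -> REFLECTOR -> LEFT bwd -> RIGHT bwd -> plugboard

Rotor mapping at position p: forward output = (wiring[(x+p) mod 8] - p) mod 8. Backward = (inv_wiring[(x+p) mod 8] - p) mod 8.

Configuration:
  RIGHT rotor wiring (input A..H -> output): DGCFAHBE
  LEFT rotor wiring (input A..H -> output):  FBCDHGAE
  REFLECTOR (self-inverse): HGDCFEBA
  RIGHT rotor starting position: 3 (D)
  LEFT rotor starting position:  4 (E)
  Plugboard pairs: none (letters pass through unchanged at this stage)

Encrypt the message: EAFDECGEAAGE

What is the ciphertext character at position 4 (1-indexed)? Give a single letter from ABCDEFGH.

Char 1 ('E'): step: R->4, L=4; E->plug->E->R->H->L->H->refl->A->L'->D->R'->B->plug->B
Char 2 ('A'): step: R->5, L=4; A->plug->A->R->C->L->E->refl->F->L'->F->R'->F->plug->F
Char 3 ('F'): step: R->6, L=4; F->plug->F->R->H->L->H->refl->A->L'->D->R'->A->plug->A
Char 4 ('D'): step: R->7, L=4; D->plug->D->R->D->L->A->refl->H->L'->H->R'->C->plug->C

C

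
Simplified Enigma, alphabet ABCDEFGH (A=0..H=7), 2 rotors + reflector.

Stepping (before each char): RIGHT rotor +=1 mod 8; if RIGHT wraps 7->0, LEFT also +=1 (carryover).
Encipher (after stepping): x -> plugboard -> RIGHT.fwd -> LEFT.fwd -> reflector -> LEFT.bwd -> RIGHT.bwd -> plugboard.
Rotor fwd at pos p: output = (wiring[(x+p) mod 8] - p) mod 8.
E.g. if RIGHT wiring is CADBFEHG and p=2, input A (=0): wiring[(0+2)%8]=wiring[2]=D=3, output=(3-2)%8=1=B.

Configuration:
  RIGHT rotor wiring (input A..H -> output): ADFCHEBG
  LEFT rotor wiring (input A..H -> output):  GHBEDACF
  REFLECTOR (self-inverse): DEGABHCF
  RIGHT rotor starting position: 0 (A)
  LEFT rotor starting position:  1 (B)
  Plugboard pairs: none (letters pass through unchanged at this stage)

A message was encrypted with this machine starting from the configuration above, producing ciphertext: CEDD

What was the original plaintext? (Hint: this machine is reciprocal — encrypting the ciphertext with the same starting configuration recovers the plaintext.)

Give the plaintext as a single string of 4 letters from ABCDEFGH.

Char 1 ('C'): step: R->1, L=1; C->plug->C->R->B->L->A->refl->D->L'->C->R'->A->plug->A
Char 2 ('E'): step: R->2, L=1; E->plug->E->R->H->L->F->refl->H->L'->E->R'->F->plug->F
Char 3 ('D'): step: R->3, L=1; D->plug->D->R->G->L->E->refl->B->L'->F->R'->F->plug->F
Char 4 ('D'): step: R->4, L=1; D->plug->D->R->C->L->D->refl->A->L'->B->R'->G->plug->G

Answer: AFFG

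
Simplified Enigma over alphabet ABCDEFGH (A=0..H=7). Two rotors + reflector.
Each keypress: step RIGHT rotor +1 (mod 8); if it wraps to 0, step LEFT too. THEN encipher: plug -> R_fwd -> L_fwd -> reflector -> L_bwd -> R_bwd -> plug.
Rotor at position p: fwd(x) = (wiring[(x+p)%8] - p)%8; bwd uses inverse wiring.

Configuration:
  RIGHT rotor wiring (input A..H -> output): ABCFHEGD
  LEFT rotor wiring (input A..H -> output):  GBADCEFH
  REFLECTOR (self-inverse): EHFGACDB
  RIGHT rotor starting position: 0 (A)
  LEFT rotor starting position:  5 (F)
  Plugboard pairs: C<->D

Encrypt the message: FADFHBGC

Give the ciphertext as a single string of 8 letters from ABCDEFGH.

Answer: CBBGAHEF

Derivation:
Char 1 ('F'): step: R->1, L=5; F->plug->F->R->F->L->D->refl->G->L'->G->R'->D->plug->C
Char 2 ('A'): step: R->2, L=5; A->plug->A->R->A->L->H->refl->B->L'->D->R'->B->plug->B
Char 3 ('D'): step: R->3, L=5; D->plug->C->R->B->L->A->refl->E->L'->E->R'->B->plug->B
Char 4 ('F'): step: R->4, L=5; F->plug->F->R->F->L->D->refl->G->L'->G->R'->G->plug->G
Char 5 ('H'): step: R->5, L=5; H->plug->H->R->C->L->C->refl->F->L'->H->R'->A->plug->A
Char 6 ('B'): step: R->6, L=5; B->plug->B->R->F->L->D->refl->G->L'->G->R'->H->plug->H
Char 7 ('G'): step: R->7, L=5; G->plug->G->R->F->L->D->refl->G->L'->G->R'->E->plug->E
Char 8 ('C'): step: R->0, L->6 (L advanced); C->plug->D->R->F->L->F->refl->C->L'->E->R'->F->plug->F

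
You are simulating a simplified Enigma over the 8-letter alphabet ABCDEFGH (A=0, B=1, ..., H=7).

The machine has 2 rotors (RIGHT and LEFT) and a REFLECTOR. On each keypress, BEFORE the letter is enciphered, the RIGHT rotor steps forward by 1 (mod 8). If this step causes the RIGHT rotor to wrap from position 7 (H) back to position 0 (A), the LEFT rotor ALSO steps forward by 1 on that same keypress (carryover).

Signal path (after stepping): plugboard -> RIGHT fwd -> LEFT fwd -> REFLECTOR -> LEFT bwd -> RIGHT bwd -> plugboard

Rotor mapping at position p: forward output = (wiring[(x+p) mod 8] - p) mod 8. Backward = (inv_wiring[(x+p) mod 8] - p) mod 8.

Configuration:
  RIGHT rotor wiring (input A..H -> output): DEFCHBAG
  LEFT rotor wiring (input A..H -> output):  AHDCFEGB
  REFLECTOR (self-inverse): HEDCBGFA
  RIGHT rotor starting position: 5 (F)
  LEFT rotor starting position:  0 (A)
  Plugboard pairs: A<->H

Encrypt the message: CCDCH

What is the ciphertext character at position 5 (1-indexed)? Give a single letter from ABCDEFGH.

Char 1 ('C'): step: R->6, L=0; C->plug->C->R->F->L->E->refl->B->L'->H->R'->E->plug->E
Char 2 ('C'): step: R->7, L=0; C->plug->C->R->F->L->E->refl->B->L'->H->R'->A->plug->H
Char 3 ('D'): step: R->0, L->1 (L advanced); D->plug->D->R->C->L->B->refl->E->L'->D->R'->A->plug->H
Char 4 ('C'): step: R->1, L=1; C->plug->C->R->B->L->C->refl->D->L'->E->R'->B->plug->B
Char 5 ('H'): step: R->2, L=1; H->plug->A->R->D->L->E->refl->B->L'->C->R'->H->plug->A

A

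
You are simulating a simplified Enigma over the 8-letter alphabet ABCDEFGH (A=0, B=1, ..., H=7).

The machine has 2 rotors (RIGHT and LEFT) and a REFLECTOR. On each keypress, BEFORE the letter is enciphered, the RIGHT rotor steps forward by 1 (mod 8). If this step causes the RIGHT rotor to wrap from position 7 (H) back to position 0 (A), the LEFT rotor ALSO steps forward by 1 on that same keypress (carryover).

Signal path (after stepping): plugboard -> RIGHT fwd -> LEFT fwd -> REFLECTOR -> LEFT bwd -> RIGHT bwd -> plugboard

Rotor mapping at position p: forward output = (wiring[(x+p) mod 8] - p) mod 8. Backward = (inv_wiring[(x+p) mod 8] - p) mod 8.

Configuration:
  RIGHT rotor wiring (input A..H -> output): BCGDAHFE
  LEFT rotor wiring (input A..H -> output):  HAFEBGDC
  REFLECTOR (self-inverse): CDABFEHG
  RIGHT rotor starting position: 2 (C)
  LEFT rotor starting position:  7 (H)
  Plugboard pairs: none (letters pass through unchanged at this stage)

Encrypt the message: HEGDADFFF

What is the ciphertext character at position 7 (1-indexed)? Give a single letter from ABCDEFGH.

Char 1 ('H'): step: R->3, L=7; H->plug->H->R->D->L->G->refl->H->L'->G->R'->F->plug->F
Char 2 ('E'): step: R->4, L=7; E->plug->E->R->F->L->C->refl->A->L'->B->R'->C->plug->C
Char 3 ('G'): step: R->5, L=7; G->plug->G->R->G->L->H->refl->G->L'->D->R'->H->plug->H
Char 4 ('D'): step: R->6, L=7; D->plug->D->R->E->L->F->refl->E->L'->H->R'->A->plug->A
Char 5 ('A'): step: R->7, L=7; A->plug->A->R->F->L->C->refl->A->L'->B->R'->F->plug->F
Char 6 ('D'): step: R->0, L->0 (L advanced); D->plug->D->R->D->L->E->refl->F->L'->C->R'->B->plug->B
Char 7 ('F'): step: R->1, L=0; F->plug->F->R->E->L->B->refl->D->L'->G->R'->E->plug->E

E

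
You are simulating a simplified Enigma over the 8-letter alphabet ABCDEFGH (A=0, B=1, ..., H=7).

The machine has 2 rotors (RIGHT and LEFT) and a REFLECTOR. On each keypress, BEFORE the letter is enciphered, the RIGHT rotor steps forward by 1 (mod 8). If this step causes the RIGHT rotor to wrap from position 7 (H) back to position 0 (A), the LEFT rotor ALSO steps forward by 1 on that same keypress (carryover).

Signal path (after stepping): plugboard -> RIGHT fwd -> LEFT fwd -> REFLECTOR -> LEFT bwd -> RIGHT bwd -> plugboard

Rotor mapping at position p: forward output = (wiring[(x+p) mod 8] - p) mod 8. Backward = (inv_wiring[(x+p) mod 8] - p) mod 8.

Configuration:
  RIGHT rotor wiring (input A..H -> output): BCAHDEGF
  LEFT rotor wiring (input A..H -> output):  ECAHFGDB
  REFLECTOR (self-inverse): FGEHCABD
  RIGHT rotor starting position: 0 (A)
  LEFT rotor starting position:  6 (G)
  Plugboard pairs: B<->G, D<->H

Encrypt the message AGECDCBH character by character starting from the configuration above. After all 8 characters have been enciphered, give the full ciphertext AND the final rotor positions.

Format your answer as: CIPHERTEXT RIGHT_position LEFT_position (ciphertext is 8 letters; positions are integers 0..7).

Answer: CHDEGHGC 0 7

Derivation:
Char 1 ('A'): step: R->1, L=6; A->plug->A->R->B->L->D->refl->H->L'->G->R'->C->plug->C
Char 2 ('G'): step: R->2, L=6; G->plug->B->R->F->L->B->refl->G->L'->C->R'->D->plug->H
Char 3 ('E'): step: R->3, L=6; E->plug->E->R->C->L->G->refl->B->L'->F->R'->H->plug->D
Char 4 ('C'): step: R->4, L=6; C->plug->C->R->C->L->G->refl->B->L'->F->R'->E->plug->E
Char 5 ('D'): step: R->5, L=6; D->plug->H->R->G->L->H->refl->D->L'->B->R'->B->plug->G
Char 6 ('C'): step: R->6, L=6; C->plug->C->R->D->L->E->refl->C->L'->E->R'->D->plug->H
Char 7 ('B'): step: R->7, L=6; B->plug->G->R->F->L->B->refl->G->L'->C->R'->B->plug->G
Char 8 ('H'): step: R->0, L->7 (L advanced); H->plug->D->R->H->L->E->refl->C->L'->A->R'->C->plug->C
Final: ciphertext=CHDEGHGC, RIGHT=0, LEFT=7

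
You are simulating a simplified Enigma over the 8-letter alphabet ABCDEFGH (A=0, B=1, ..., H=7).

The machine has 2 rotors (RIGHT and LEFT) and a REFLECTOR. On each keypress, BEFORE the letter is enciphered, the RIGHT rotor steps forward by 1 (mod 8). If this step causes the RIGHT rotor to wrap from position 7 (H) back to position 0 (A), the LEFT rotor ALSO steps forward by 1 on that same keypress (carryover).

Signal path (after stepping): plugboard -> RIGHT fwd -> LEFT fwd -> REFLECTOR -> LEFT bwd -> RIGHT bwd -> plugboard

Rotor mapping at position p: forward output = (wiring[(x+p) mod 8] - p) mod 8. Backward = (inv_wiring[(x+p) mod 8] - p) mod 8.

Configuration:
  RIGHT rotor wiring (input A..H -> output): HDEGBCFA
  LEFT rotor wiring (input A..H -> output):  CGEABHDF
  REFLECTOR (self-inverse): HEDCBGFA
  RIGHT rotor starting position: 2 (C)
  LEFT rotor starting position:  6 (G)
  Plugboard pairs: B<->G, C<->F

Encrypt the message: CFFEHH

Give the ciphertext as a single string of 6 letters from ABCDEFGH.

Char 1 ('C'): step: R->3, L=6; C->plug->F->R->E->L->G->refl->F->L'->A->R'->G->plug->B
Char 2 ('F'): step: R->4, L=6; F->plug->C->R->B->L->H->refl->A->L'->D->R'->E->plug->E
Char 3 ('F'): step: R->5, L=6; F->plug->C->R->D->L->A->refl->H->L'->B->R'->G->plug->B
Char 4 ('E'): step: R->6, L=6; E->plug->E->R->G->L->D->refl->C->L'->F->R'->D->plug->D
Char 5 ('H'): step: R->7, L=6; H->plug->H->R->G->L->D->refl->C->L'->F->R'->D->plug->D
Char 6 ('H'): step: R->0, L->7 (L advanced); H->plug->H->R->A->L->G->refl->F->L'->D->R'->B->plug->G

Answer: BEBDDG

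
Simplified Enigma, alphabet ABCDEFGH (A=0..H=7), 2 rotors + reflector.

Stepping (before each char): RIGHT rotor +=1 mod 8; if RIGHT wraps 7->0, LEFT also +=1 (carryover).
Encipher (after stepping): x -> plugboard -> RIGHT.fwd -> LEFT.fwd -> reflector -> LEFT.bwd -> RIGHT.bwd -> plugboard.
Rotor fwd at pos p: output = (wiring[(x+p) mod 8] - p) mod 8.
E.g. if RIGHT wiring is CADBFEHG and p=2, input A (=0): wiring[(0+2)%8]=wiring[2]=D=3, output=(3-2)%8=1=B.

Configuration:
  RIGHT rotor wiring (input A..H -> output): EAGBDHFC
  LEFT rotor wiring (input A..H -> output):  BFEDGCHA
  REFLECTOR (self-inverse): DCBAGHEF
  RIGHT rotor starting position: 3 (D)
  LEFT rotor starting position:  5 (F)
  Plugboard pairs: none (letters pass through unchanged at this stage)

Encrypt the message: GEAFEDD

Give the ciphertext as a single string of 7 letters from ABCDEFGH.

Char 1 ('G'): step: R->4, L=5; G->plug->G->R->C->L->D->refl->A->L'->E->R'->F->plug->F
Char 2 ('E'): step: R->5, L=5; E->plug->E->R->D->L->E->refl->G->L'->G->R'->H->plug->H
Char 3 ('A'): step: R->6, L=5; A->plug->A->R->H->L->B->refl->C->L'->B->R'->H->plug->H
Char 4 ('F'): step: R->7, L=5; F->plug->F->R->E->L->A->refl->D->L'->C->R'->E->plug->E
Char 5 ('E'): step: R->0, L->6 (L advanced); E->plug->E->R->D->L->H->refl->F->L'->F->R'->G->plug->G
Char 6 ('D'): step: R->1, L=6; D->plug->D->R->C->L->D->refl->A->L'->G->R'->E->plug->E
Char 7 ('D'): step: R->2, L=6; D->plug->D->R->F->L->F->refl->H->L'->D->R'->E->plug->E

Answer: FHHEGEE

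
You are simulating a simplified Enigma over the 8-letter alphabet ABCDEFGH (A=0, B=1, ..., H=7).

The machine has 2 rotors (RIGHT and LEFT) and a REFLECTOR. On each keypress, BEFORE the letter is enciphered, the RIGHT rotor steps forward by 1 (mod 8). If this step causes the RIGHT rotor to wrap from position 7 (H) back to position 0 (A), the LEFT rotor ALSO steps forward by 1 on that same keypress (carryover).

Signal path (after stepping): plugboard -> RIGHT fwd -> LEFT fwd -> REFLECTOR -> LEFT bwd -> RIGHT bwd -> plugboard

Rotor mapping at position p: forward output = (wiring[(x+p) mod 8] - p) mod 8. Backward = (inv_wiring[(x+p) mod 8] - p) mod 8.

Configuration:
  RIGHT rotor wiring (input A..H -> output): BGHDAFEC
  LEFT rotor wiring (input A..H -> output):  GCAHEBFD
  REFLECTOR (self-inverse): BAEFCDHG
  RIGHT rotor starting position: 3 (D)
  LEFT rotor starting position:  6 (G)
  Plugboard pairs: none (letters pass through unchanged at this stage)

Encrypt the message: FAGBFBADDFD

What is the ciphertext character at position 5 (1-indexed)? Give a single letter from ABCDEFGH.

Char 1 ('F'): step: R->4, L=6; F->plug->F->R->C->L->A->refl->B->L'->F->R'->E->plug->E
Char 2 ('A'): step: R->5, L=6; A->plug->A->R->A->L->H->refl->G->L'->G->R'->G->plug->G
Char 3 ('G'): step: R->6, L=6; G->plug->G->R->C->L->A->refl->B->L'->F->R'->F->plug->F
Char 4 ('B'): step: R->7, L=6; B->plug->B->R->C->L->A->refl->B->L'->F->R'->H->plug->H
Char 5 ('F'): step: R->0, L->7 (L advanced); F->plug->F->R->F->L->F->refl->D->L'->C->R'->H->plug->H

H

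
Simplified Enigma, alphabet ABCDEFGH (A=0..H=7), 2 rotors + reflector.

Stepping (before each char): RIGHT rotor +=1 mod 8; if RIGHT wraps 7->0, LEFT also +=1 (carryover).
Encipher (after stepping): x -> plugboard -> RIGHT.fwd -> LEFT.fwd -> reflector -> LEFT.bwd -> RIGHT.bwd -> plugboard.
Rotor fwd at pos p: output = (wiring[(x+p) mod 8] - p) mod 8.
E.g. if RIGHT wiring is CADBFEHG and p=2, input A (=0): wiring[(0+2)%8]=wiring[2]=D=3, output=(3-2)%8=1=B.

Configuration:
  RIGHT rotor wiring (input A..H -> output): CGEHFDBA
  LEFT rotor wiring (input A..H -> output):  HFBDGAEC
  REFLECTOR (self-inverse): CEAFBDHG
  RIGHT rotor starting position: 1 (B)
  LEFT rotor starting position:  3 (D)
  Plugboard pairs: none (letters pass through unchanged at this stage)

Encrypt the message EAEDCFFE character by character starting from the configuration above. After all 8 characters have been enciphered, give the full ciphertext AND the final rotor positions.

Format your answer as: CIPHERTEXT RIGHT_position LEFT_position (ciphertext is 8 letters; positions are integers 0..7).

Char 1 ('E'): step: R->2, L=3; E->plug->E->R->H->L->G->refl->H->L'->E->R'->H->plug->H
Char 2 ('A'): step: R->3, L=3; A->plug->A->R->E->L->H->refl->G->L'->H->R'->F->plug->F
Char 3 ('E'): step: R->4, L=3; E->plug->E->R->G->L->C->refl->A->L'->A->R'->G->plug->G
Char 4 ('D'): step: R->5, L=3; D->plug->D->R->F->L->E->refl->B->L'->D->R'->C->plug->C
Char 5 ('C'): step: R->6, L=3; C->plug->C->R->E->L->H->refl->G->L'->H->R'->G->plug->G
Char 6 ('F'): step: R->7, L=3; F->plug->F->R->G->L->C->refl->A->L'->A->R'->E->plug->E
Char 7 ('F'): step: R->0, L->4 (L advanced); F->plug->F->R->D->L->G->refl->H->L'->H->R'->D->plug->D
Char 8 ('E'): step: R->1, L=4; E->plug->E->R->C->L->A->refl->C->L'->A->R'->F->plug->F
Final: ciphertext=HFGCGEDF, RIGHT=1, LEFT=4

Answer: HFGCGEDF 1 4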